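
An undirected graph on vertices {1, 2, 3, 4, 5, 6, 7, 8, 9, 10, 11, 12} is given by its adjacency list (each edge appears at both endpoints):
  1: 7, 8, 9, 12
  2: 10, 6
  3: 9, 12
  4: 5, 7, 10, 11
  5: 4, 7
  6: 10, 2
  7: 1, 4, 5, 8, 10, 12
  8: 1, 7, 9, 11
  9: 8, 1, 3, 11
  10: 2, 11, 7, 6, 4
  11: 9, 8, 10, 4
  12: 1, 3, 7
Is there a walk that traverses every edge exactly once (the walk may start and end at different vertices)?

Degrees: 1:4, 2:2, 3:2, 4:4, 5:2, 6:2, 7:6, 8:4, 9:4, 10:5, 11:4, 12:3
Odd-degree vertices: 10, 12 (2 total).
With 2 odd-degree vertices and all edges in one connected piece, an Eulerian trail exists (from 10 to 12).

Yes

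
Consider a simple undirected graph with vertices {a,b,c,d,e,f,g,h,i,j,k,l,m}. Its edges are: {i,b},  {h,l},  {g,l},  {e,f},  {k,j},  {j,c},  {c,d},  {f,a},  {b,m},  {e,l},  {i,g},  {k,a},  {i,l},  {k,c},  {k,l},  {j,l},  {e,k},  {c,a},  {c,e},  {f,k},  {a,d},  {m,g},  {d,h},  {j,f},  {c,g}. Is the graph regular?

No

Degrees: a:4, b:2, c:6, d:3, e:4, f:4, g:4, h:2, i:3, j:4, k:6, l:6, m:2
Vertex b has degree 2 while c has degree 6, so the graph is not regular.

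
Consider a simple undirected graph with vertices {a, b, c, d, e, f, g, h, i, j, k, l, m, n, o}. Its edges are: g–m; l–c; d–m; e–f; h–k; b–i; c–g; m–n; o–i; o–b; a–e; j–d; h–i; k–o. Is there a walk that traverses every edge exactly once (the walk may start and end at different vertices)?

No

Degrees: a:1, b:2, c:2, d:2, e:2, f:1, g:2, h:2, i:3, j:1, k:2, l:1, m:3, n:1, o:3
Odd-degree vertices: a, f, i, j, l, m, n, o (8 total).
With 8 odd-degree vertices (more than two), no single trail can use every edge.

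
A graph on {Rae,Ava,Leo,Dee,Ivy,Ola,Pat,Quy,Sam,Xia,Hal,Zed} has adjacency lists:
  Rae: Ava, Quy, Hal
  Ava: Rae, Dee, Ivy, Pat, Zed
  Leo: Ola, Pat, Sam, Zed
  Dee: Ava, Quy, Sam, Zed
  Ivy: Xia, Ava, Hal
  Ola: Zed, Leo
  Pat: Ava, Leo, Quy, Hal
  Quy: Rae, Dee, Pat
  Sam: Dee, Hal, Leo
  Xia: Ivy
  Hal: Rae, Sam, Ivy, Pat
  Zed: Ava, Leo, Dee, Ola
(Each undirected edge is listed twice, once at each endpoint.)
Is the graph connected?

Yes

A breadth-first search from Rae visits Rae, Ava, Quy, Hal, Dee, Pat, Ivy, Zed, Sam, Leo, Xia, Ola — all 12 vertices — so the graph is connected.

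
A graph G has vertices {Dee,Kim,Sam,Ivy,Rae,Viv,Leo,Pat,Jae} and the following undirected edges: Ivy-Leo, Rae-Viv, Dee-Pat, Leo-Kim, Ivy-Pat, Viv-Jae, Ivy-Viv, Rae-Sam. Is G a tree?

Yes

The graph has 9 vertices and 8 edges.
Connected and |E| = |V| - 1, which characterizes a tree.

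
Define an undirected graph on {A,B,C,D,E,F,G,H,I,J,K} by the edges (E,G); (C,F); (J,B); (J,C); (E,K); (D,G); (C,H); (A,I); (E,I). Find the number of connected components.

Component: {B, C, F, H, J}
Component: {A, D, E, G, I, K}

2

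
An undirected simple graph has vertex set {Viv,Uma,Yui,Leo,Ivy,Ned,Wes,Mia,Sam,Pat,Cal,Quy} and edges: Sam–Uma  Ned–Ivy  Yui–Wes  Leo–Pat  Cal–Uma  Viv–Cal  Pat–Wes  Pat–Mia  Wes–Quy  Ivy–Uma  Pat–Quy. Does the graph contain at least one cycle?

Yes

|V| = 12, |E| = 11, number of components = 2.
One cycle is Wes-Pat-Quy-Wes.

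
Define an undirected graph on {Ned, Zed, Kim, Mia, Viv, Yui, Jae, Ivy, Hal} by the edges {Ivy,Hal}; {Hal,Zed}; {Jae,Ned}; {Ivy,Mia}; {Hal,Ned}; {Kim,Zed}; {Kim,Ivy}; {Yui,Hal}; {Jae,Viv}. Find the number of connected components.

1

Component: {Ned, Zed, Kim, Mia, Viv, Yui, Jae, Ivy, Hal}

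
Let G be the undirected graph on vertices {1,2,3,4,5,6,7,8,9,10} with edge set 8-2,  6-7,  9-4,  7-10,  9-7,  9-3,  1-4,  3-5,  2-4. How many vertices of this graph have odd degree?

Degrees: 1:1, 2:2, 3:2, 4:3, 5:1, 6:1, 7:3, 8:1, 9:3, 10:1
Odd-degree vertices: 1, 4, 5, 6, 7, 8, 9, 10.

8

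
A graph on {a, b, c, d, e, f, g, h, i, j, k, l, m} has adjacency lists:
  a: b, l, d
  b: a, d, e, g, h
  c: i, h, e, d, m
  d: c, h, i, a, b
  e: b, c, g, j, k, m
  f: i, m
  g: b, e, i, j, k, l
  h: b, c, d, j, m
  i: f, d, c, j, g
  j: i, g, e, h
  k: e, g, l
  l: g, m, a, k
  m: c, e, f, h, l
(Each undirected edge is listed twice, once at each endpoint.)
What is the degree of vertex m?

Neighbors of m: c, e, f, h, l.

5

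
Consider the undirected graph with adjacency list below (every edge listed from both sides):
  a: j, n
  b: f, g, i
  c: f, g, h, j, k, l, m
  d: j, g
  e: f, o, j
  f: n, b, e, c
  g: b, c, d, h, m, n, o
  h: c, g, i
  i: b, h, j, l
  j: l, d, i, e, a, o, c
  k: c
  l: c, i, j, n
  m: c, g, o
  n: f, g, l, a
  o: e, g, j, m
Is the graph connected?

Starting from a and exploring outward reaches every vertex (a, n, j, l, g, f, o, d, c, i, e, m, b, h, k); the graph is connected.

Yes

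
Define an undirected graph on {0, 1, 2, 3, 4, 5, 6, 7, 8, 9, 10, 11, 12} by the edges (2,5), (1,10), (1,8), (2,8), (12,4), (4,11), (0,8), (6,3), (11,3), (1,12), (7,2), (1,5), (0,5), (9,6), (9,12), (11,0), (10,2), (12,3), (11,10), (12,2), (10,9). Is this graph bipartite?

No

1-10-11-3-12-1 is an odd cycle (length 5), and a bipartite graph can contain only even cycles.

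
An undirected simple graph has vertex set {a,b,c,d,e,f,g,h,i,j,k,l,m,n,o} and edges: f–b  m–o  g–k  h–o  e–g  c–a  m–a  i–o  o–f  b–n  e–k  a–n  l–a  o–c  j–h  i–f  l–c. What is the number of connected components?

Component: {d}
Component: {e, g, k}
Component: {a, b, c, f, h, i, j, l, m, n, o}

3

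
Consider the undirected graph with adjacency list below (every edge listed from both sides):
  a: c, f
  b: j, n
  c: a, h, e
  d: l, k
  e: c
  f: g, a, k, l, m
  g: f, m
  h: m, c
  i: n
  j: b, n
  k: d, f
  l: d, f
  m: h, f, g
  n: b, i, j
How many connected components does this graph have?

Component: {b, i, j, n}
Component: {a, c, d, e, f, g, h, k, l, m}

2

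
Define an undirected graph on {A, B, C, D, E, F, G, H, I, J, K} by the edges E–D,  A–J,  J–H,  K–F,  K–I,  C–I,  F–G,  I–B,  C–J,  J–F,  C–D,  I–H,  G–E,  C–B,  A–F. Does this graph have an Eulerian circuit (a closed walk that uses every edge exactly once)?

Degrees: A:2, B:2, C:4, D:2, E:2, F:4, G:2, H:2, I:4, J:4, K:2
Every vertex has even degree and the edges form a single connected piece, so an Eulerian circuit exists.

Yes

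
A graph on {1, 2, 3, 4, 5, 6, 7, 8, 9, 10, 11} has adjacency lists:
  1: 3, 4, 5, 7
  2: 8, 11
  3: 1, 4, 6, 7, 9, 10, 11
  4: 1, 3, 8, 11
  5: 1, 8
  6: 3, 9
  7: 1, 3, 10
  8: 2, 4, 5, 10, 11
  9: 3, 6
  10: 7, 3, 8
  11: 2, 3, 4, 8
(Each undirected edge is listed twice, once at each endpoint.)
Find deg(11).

Neighbors of 11: 2, 3, 4, 8.

4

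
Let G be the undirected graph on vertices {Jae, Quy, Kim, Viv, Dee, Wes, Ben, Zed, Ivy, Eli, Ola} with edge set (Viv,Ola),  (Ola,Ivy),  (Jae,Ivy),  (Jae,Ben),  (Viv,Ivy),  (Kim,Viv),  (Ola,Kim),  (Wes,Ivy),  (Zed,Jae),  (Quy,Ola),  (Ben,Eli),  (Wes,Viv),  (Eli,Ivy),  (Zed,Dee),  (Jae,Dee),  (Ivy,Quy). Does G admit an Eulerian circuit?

Yes

Degrees: Jae:4, Quy:2, Kim:2, Viv:4, Dee:2, Wes:2, Ben:2, Zed:2, Ivy:6, Eli:2, Ola:4
Every vertex has even degree and the edges form a single connected piece, so an Eulerian circuit exists.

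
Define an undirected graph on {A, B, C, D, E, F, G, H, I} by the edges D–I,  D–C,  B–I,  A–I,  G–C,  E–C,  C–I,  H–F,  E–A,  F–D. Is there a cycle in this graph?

Yes

The graph has 9 vertices, 10 edges, and 1 connected component.
One cycle is I-C-D-I.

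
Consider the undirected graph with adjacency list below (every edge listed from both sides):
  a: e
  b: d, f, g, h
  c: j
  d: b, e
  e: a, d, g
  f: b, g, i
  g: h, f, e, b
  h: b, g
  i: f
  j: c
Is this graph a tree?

The graph has 10 vertices and 11 edges.
It is not connected, so it is not a tree.

No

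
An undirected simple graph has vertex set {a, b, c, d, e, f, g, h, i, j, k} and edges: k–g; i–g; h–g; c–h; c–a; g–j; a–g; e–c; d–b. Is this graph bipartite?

A valid 2-coloring puts {c, d, f, g} on one side and {a, b, e, h, i, j, k} on the other; every edge crosses between the two sides.

Yes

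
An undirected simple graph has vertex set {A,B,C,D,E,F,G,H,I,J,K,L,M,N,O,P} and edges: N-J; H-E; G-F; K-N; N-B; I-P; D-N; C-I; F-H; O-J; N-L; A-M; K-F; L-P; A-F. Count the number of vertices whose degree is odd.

Degrees: A:2, B:1, C:1, D:1, E:1, F:4, G:1, H:2, I:2, J:2, K:2, L:2, M:1, N:5, O:1, P:2
Odd-degree vertices: B, C, D, E, G, M, N, O.

8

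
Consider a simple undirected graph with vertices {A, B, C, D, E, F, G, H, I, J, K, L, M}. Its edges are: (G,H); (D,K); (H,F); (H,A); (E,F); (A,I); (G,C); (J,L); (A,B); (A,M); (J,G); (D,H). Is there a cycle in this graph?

The graph has 13 vertices, 12 edges, and 1 connected component.
Since 12 = 13 - 1, the graph is a forest and contains no cycle.

No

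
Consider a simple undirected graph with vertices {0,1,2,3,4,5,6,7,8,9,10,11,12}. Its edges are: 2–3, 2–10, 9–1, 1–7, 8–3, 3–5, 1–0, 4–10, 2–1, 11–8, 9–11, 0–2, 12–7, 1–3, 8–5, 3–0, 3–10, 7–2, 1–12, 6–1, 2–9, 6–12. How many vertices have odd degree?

Degrees: 0:3, 1:7, 2:6, 3:6, 4:1, 5:2, 6:2, 7:3, 8:3, 9:3, 10:3, 11:2, 12:3
Odd-degree vertices: 0, 1, 4, 7, 8, 9, 10, 12.

8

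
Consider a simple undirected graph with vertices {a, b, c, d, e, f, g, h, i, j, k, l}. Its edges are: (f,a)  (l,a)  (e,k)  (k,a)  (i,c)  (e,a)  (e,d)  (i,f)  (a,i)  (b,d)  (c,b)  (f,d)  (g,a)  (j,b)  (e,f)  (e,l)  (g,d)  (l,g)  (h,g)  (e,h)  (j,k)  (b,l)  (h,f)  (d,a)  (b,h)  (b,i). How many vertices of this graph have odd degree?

Degrees: a:7, b:6, c:2, d:5, e:6, f:5, g:4, h:4, i:4, j:2, k:3, l:4
Odd-degree vertices: a, d, f, k.

4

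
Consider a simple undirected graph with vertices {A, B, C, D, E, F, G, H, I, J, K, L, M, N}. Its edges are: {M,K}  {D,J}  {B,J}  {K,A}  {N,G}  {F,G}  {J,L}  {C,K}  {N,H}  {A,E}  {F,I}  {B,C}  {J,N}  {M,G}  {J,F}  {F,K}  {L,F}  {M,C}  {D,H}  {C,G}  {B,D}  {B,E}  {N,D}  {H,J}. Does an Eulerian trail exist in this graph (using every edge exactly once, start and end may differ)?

No

Degrees: A:2, B:4, C:4, D:4, E:2, F:5, G:4, H:3, I:1, J:6, K:4, L:2, M:3, N:4
Odd-degree vertices: F, H, I, M (4 total).
An Eulerian trail requires 0 or 2 odd-degree vertices; here there are 4.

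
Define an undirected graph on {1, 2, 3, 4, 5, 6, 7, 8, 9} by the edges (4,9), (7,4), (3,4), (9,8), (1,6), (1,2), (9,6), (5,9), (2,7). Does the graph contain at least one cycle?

Yes

|V| = 9, |E| = 9, number of components = 1.
One cycle is 1-2-7-4-9-6-1.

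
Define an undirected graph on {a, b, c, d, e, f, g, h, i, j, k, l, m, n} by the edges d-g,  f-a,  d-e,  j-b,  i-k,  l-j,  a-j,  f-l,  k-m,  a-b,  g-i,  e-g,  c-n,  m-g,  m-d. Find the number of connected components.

Component: {h}
Component: {c, n}
Component: {a, b, f, j, l}
Component: {d, e, g, i, k, m}

4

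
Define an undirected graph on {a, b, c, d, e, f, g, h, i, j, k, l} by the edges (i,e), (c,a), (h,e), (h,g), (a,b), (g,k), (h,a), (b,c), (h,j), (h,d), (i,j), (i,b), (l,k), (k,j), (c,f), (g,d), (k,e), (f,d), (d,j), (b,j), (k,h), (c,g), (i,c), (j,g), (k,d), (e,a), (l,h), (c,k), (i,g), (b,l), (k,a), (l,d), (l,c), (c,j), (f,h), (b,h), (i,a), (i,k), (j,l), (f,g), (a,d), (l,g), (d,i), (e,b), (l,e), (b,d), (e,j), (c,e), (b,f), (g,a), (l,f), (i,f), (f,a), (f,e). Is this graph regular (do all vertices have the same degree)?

Degrees: a:9, b:9, c:9, d:9, e:9, f:9, g:9, h:9, i:9, j:9, k:9, l:9
Every vertex has degree 9, so the graph is 9-regular.

Yes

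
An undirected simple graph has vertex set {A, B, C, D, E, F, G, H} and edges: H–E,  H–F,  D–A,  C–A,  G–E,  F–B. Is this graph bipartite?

Yes

Color {C, D, E, F} black and {A, B, G, H} white. No edge joins two same-colored vertices, so the graph is bipartite.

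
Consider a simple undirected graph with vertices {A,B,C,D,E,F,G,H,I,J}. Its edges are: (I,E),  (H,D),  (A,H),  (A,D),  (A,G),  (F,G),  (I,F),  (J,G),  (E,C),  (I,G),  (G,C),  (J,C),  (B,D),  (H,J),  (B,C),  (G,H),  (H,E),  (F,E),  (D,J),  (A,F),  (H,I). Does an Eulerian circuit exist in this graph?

Yes

Degrees: A:4, B:2, C:4, D:4, E:4, F:4, G:6, H:6, I:4, J:4
Every vertex has even degree and the edges form a single connected piece, so an Eulerian circuit exists.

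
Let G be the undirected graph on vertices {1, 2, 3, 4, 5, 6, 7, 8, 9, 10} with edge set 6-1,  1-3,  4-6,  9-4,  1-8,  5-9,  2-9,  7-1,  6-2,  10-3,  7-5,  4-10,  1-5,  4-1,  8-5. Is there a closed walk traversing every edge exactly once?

No

Degrees: 1:6, 2:2, 3:2, 4:4, 5:4, 6:3, 7:2, 8:2, 9:3, 10:2
6, 9 have odd degree; an Eulerian circuit needs every degree to be even, so none exists.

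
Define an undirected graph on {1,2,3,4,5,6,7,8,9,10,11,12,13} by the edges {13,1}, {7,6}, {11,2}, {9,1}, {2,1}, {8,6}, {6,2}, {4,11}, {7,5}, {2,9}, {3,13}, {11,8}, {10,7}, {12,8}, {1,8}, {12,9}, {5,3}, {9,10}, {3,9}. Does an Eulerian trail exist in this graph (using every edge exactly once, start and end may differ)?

Degrees: 1:4, 2:4, 3:3, 4:1, 5:2, 6:3, 7:3, 8:4, 9:5, 10:2, 11:3, 12:2, 13:2
Odd-degree vertices: 3, 4, 6, 7, 9, 11 (6 total).
An Eulerian trail requires 0 or 2 odd-degree vertices; here there are 6.

No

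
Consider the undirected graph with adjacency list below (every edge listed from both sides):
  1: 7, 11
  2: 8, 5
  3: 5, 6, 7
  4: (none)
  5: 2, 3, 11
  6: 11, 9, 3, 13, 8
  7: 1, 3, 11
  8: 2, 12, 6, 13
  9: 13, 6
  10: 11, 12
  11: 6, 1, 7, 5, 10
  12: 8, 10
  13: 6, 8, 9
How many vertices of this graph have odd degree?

Degrees: 1:2, 2:2, 3:3, 4:0, 5:3, 6:5, 7:3, 8:4, 9:2, 10:2, 11:5, 12:2, 13:3
Odd-degree vertices: 3, 5, 6, 7, 11, 13.

6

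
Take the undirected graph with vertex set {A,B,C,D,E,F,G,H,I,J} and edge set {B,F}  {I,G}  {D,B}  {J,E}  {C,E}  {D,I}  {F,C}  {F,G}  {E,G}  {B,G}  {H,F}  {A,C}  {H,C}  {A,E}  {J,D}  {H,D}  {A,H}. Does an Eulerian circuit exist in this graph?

No

Degrees: A:3, B:3, C:4, D:4, E:4, F:4, G:4, H:4, I:2, J:2
Vertices with odd degree: A, B. An Eulerian circuit requires all degrees even.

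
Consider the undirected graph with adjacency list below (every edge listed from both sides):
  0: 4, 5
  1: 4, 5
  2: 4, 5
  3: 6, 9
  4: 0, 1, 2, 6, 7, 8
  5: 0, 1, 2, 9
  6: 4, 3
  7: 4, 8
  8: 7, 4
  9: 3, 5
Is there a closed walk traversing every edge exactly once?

Degrees: 0:2, 1:2, 2:2, 3:2, 4:6, 5:4, 6:2, 7:2, 8:2, 9:2
Every vertex has even degree and the edges form a single connected piece, so an Eulerian circuit exists.

Yes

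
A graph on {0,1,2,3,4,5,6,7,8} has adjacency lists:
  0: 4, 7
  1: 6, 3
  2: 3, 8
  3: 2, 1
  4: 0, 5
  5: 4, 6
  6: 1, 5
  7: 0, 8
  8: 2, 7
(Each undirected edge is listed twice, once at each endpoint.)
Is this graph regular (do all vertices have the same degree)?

Yes

Degrees: 0:2, 1:2, 2:2, 3:2, 4:2, 5:2, 6:2, 7:2, 8:2
All degrees equal 2; the graph is regular.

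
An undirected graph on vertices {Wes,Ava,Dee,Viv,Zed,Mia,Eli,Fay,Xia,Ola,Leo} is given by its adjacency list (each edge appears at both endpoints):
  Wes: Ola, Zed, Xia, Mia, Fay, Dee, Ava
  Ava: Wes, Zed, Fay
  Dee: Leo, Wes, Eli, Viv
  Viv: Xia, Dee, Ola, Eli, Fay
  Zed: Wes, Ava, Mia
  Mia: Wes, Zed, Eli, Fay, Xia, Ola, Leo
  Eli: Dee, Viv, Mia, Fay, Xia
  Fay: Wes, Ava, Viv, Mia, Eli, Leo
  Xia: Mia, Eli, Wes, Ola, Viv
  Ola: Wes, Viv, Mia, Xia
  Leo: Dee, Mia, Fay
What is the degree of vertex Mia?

7

Neighbors of Mia: Wes, Zed, Eli, Fay, Xia, Ola, Leo.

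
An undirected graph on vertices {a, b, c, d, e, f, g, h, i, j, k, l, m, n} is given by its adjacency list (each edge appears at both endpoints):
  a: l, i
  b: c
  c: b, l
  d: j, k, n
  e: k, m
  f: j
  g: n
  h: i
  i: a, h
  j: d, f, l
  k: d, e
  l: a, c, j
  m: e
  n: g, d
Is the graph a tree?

Yes

The graph has 14 vertices and 13 edges.
Connected and |E| = |V| - 1, which characterizes a tree.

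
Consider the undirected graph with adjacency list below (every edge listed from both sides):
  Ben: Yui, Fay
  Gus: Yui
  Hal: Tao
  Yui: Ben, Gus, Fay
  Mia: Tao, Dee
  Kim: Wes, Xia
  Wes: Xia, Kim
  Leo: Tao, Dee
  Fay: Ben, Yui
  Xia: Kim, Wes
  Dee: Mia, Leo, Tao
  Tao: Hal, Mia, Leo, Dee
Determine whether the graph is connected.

Component: {Kim, Wes, Xia}
Component: {Ben, Gus, Yui, Fay}
Component: {Hal, Mia, Leo, Dee, Tao}
There are 3 separate components, so the graph is not connected.

No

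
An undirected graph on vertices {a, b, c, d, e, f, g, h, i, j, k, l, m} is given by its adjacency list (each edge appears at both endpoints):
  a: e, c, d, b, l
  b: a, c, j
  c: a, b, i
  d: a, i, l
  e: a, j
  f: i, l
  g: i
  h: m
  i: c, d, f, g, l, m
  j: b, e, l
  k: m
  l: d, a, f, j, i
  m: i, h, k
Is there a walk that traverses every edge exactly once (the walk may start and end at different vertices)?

No

Degrees: a:5, b:3, c:3, d:3, e:2, f:2, g:1, h:1, i:6, j:3, k:1, l:5, m:3
Odd-degree vertices: a, b, c, d, g, h, j, k, l, m (10 total).
With 10 odd-degree vertices (more than two), no single trail can use every edge.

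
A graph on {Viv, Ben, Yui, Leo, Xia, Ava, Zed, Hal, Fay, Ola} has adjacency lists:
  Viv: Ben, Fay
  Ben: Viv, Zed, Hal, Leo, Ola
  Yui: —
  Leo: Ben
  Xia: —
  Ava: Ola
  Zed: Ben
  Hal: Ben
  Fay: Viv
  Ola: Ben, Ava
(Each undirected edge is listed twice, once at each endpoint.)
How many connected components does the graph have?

3

Component: {Yui}
Component: {Xia}
Component: {Viv, Ben, Leo, Ava, Zed, Hal, Fay, Ola}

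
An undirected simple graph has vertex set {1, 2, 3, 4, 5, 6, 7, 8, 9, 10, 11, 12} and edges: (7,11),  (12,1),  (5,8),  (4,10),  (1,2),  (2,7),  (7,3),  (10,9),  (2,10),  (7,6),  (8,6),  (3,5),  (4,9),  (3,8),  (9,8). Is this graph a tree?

The graph has 12 vertices and 15 edges.
Connected but with 15 > 11 edges, so it has a cycle and is not a tree.

No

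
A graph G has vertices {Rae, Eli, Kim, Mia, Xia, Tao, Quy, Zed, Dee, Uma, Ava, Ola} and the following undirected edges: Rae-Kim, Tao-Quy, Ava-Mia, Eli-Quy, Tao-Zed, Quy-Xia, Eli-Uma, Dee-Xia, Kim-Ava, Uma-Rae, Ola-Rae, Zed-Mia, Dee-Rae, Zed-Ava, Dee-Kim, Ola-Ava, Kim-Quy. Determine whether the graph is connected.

Yes

A breadth-first search from Rae visits Rae, Kim, Ola, Uma, Dee, Ava, Quy, Eli, Xia, Mia, Zed, Tao — all 12 vertices — so the graph is connected.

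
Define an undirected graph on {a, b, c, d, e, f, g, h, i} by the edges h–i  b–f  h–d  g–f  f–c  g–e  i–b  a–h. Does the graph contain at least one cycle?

|V| = 9, |E| = 8, number of components = 1.
A forest on 9 vertices with 1 component has exactly 8 edges, which matches — so no cycle.

No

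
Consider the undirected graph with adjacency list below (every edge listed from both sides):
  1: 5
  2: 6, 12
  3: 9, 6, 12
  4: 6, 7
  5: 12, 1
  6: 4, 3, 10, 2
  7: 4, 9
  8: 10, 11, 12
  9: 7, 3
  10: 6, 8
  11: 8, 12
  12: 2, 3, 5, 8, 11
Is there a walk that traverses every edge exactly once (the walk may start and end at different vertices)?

No

Degrees: 1:1, 2:2, 3:3, 4:2, 5:2, 6:4, 7:2, 8:3, 9:2, 10:2, 11:2, 12:5
Odd-degree vertices: 1, 3, 8, 12 (4 total).
An Eulerian trail requires 0 or 2 odd-degree vertices; here there are 4.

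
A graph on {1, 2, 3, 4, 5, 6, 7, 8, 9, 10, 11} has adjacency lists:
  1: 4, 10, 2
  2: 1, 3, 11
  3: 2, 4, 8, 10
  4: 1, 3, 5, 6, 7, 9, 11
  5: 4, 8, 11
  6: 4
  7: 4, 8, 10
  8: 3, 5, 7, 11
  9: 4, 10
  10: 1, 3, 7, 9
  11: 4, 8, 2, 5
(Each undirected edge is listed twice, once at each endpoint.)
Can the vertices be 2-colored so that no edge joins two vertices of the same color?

8-5-11-8 is an odd cycle (length 3), and a bipartite graph can contain only even cycles.

No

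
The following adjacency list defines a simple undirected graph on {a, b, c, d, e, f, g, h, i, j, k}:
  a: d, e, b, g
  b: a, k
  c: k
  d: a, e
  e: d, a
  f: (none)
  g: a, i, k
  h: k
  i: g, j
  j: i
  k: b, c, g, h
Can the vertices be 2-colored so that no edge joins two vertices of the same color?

e-d-a-e is an odd cycle (length 3), and a bipartite graph can contain only even cycles.

No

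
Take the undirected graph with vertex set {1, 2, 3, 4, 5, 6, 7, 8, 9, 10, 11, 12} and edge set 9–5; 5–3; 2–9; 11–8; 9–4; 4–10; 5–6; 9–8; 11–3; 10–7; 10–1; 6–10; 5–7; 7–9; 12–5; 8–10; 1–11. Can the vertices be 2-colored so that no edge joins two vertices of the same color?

The cycle 7-9-5-7 has length 3, which is odd, so the graph is not bipartite.

No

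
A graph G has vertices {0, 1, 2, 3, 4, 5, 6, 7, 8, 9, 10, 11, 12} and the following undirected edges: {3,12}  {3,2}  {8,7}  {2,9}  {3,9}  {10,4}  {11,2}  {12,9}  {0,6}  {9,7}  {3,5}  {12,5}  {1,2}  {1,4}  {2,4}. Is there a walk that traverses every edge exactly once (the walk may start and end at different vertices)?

No

Degrees: 0:1, 1:2, 2:5, 3:4, 4:3, 5:2, 6:1, 7:2, 8:1, 9:4, 10:1, 11:1, 12:3
Odd-degree vertices: 0, 2, 4, 6, 8, 10, 11, 12 (8 total).
An Eulerian trail requires 0 or 2 odd-degree vertices; here there are 8.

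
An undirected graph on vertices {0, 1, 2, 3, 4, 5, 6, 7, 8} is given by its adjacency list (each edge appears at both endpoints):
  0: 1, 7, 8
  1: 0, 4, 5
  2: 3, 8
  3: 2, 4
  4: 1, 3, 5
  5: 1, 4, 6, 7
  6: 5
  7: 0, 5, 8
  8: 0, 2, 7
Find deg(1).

3

Neighbors of 1: 0, 4, 5.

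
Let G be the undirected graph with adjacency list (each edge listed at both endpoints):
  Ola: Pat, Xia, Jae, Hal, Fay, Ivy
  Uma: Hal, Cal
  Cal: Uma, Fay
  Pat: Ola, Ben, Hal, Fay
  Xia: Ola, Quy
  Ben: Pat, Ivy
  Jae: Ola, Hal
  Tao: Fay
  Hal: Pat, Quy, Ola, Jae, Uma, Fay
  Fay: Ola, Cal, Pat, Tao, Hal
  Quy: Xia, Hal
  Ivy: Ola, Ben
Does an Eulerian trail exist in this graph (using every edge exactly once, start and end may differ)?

Yes

Degrees: Ola:6, Uma:2, Cal:2, Pat:4, Xia:2, Ben:2, Jae:2, Tao:1, Hal:6, Fay:5, Quy:2, Ivy:2
Odd-degree vertices: Tao, Fay (2 total).
With 2 odd-degree vertices and all edges in one connected piece, an Eulerian trail exists (from Tao to Fay).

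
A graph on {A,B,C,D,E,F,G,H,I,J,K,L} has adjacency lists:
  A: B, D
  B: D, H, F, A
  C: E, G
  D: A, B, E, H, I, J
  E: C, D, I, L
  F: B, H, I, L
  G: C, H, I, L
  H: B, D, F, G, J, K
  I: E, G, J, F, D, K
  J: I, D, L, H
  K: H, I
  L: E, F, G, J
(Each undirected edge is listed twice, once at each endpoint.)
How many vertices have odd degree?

0

Degrees: A:2, B:4, C:2, D:6, E:4, F:4, G:4, H:6, I:6, J:4, K:2, L:4
Odd-degree vertices: none.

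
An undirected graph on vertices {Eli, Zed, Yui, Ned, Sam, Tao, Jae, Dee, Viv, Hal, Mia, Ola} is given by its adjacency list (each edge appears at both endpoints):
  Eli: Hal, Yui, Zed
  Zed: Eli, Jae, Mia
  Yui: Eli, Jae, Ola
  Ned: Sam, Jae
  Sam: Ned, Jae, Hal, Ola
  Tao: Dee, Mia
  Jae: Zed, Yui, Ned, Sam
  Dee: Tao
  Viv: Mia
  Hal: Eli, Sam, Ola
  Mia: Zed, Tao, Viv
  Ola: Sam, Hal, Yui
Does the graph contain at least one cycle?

Yes

|V| = 12, |E| = 16, number of components = 1.
One cycle is Eli-Hal-Sam-Jae-Zed-Eli.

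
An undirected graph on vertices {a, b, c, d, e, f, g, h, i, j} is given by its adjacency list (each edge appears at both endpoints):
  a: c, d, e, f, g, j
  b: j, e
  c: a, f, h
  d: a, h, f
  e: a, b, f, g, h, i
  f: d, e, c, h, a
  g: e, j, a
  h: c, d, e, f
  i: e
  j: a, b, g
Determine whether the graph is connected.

Yes

A breadth-first search from a visits a, j, g, f, e, d, c, b, h, i — all 10 vertices — so the graph is connected.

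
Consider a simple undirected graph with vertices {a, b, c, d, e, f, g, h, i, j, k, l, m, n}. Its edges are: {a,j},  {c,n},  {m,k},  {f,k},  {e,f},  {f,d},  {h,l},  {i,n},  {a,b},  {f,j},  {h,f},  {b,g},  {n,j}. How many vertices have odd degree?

10

Degrees: a:2, b:2, c:1, d:1, e:1, f:5, g:1, h:2, i:1, j:3, k:2, l:1, m:1, n:3
Odd-degree vertices: c, d, e, f, g, i, j, l, m, n.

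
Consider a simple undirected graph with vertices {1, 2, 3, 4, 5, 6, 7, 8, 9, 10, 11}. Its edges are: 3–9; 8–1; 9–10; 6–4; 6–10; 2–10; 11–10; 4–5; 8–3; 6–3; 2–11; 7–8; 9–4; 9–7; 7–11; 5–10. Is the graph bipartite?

10-2-11-10 is an odd cycle (length 3), and a bipartite graph can contain only even cycles.

No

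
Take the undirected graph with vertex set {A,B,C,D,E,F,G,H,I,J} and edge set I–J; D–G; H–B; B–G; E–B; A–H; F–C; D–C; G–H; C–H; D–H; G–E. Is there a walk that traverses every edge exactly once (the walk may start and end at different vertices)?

Degrees: A:1, B:3, C:3, D:3, E:2, F:1, G:4, H:5, I:1, J:1
Odd-degree vertices: A, B, C, D, F, H, I, J (8 total).
An Eulerian trail requires 0 or 2 odd-degree vertices; here there are 8.

No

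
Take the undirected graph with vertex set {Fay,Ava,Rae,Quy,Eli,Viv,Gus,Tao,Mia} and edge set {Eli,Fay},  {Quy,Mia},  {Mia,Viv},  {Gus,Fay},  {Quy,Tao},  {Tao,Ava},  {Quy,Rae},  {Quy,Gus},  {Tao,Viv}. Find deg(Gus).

Neighbors of Gus: Fay, Quy.

2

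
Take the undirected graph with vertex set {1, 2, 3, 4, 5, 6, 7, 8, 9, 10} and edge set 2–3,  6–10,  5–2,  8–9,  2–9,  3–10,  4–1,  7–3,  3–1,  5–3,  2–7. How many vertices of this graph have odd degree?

Degrees: 1:2, 2:4, 3:5, 4:1, 5:2, 6:1, 7:2, 8:1, 9:2, 10:2
Odd-degree vertices: 3, 4, 6, 8.

4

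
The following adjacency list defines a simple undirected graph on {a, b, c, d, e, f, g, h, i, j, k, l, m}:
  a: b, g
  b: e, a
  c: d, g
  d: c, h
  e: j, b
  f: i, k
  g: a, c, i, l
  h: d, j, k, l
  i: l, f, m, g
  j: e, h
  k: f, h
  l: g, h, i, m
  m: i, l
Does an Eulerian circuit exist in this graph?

Yes

Degrees: a:2, b:2, c:2, d:2, e:2, f:2, g:4, h:4, i:4, j:2, k:2, l:4, m:2
All degrees are even and the non-isolated vertices are connected — an Eulerian circuit exists.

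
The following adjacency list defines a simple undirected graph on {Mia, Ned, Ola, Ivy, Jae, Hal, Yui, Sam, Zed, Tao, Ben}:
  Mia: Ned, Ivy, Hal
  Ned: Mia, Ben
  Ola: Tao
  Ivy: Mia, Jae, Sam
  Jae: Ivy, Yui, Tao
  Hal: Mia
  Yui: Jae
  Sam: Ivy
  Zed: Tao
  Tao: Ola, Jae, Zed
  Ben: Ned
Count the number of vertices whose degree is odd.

Degrees: Mia:3, Ned:2, Ola:1, Ivy:3, Jae:3, Hal:1, Yui:1, Sam:1, Zed:1, Tao:3, Ben:1
Odd-degree vertices: Mia, Ola, Ivy, Jae, Hal, Yui, Sam, Zed, Tao, Ben.

10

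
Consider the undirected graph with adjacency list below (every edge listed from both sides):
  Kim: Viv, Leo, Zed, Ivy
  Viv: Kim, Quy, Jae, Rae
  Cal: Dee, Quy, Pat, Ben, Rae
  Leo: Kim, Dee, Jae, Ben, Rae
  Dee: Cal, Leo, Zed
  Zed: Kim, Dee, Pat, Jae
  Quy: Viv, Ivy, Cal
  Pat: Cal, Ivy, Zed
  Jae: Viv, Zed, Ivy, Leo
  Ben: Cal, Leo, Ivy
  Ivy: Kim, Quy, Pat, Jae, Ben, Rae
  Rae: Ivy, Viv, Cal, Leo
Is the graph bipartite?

A valid 2-coloring puts {Viv, Cal, Leo, Zed, Ivy} on one side and {Kim, Dee, Quy, Pat, Jae, Ben, Rae} on the other; every edge crosses between the two sides.

Yes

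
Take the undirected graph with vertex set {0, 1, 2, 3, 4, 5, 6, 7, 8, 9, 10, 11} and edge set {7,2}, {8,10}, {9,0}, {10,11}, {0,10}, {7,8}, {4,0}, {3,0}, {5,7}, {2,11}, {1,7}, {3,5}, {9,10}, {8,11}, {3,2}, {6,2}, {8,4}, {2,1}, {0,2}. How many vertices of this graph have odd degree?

Degrees: 0:5, 1:2, 2:6, 3:3, 4:2, 5:2, 6:1, 7:4, 8:4, 9:2, 10:4, 11:3
Odd-degree vertices: 0, 3, 6, 11.

4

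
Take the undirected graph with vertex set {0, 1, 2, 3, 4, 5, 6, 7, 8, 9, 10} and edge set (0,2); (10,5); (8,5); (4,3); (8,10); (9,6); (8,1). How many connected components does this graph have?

Component: {7}
Component: {0, 2}
Component: {3, 4}
Component: {6, 9}
Component: {1, 5, 8, 10}

5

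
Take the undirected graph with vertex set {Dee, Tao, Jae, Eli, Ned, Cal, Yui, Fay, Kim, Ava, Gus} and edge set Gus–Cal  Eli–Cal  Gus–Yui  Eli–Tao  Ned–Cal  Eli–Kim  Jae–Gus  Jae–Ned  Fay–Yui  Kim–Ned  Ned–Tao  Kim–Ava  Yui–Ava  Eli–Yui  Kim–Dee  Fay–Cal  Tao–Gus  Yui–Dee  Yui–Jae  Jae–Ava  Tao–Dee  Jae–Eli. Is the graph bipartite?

Yui-Jae-Gus-Yui is an odd cycle (length 3), and a bipartite graph can contain only even cycles.

No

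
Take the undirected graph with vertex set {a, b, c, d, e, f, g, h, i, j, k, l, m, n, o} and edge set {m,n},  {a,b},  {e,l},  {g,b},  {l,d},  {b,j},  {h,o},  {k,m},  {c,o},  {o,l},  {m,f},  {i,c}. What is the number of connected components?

Component: {a, b, g, j}
Component: {f, k, m, n}
Component: {c, d, e, h, i, l, o}

3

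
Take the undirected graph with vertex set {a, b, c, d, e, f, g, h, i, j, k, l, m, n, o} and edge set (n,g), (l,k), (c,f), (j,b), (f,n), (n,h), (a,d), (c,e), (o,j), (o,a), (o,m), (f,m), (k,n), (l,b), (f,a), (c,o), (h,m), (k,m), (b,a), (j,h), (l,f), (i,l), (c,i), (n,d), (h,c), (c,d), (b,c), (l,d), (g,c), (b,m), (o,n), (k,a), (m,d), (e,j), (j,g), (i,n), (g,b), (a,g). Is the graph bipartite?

No

The cycle g-b-j-g has length 3, which is odd, so the graph is not bipartite.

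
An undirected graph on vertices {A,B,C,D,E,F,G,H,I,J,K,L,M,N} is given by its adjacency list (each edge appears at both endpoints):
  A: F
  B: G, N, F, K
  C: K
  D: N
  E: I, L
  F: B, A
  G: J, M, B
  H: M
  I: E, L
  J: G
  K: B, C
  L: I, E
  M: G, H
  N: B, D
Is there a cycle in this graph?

|V| = 14, |E| = 13, number of components = 2.
Since 13 > 14 - 2, a cycle must exist; for instance E-I-L-E.

Yes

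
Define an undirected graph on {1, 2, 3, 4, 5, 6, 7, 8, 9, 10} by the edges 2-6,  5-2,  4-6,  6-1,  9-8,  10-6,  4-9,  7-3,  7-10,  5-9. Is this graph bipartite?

The cycle 4-9-5-2-6-4 has length 5, which is odd, so the graph is not bipartite.

No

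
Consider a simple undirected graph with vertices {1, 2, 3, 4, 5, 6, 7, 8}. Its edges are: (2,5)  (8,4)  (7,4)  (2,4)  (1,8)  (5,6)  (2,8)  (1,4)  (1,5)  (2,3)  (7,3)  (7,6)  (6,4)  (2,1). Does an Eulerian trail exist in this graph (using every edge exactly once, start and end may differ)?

No

Degrees: 1:4, 2:5, 3:2, 4:5, 5:3, 6:3, 7:3, 8:3
Odd-degree vertices: 2, 4, 5, 6, 7, 8 (6 total).
With 6 odd-degree vertices (more than two), no single trail can use every edge.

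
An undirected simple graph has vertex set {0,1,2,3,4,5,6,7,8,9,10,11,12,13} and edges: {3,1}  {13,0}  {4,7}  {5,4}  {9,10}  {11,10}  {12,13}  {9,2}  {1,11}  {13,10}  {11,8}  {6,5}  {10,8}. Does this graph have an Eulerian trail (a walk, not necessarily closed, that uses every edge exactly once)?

No

Degrees: 0:1, 1:2, 2:1, 3:1, 4:2, 5:2, 6:1, 7:1, 8:2, 9:2, 10:4, 11:3, 12:1, 13:3
Odd-degree vertices: 0, 2, 3, 6, 7, 11, 12, 13 (8 total).
With 8 odd-degree vertices (more than two), no single trail can use every edge.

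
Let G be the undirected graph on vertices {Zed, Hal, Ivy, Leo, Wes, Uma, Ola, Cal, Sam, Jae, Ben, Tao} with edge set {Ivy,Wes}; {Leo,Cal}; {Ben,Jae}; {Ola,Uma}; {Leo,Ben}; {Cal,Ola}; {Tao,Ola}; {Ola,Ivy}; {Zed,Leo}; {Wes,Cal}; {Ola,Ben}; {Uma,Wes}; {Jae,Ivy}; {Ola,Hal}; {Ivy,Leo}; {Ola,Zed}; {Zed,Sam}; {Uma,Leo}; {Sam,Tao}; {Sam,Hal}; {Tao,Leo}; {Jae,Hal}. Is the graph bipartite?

Partition the vertices as {Leo, Wes, Ola, Sam, Jae} vs {Zed, Hal, Ivy, Uma, Cal, Ben, Tao}. Each listed edge has one endpoint in each part, so the graph is bipartite.

Yes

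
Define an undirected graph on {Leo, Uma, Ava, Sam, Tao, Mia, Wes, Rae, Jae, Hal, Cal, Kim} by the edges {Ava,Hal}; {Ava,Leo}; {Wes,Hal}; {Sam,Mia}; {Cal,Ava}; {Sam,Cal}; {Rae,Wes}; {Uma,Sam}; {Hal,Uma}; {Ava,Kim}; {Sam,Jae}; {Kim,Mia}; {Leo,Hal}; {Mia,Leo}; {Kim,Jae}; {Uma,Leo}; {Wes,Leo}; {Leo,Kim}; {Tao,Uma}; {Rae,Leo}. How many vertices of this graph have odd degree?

4

Degrees: Leo:7, Uma:4, Ava:4, Sam:4, Tao:1, Mia:3, Wes:3, Rae:2, Jae:2, Hal:4, Cal:2, Kim:4
Odd-degree vertices: Leo, Tao, Mia, Wes.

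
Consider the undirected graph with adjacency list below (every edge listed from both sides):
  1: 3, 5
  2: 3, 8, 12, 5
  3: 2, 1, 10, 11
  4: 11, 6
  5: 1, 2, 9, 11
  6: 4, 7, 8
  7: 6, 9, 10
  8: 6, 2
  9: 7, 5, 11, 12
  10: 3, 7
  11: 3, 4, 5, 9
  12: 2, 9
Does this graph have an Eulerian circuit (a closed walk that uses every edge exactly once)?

No

Degrees: 1:2, 2:4, 3:4, 4:2, 5:4, 6:3, 7:3, 8:2, 9:4, 10:2, 11:4, 12:2
Vertices with odd degree: 6, 7. An Eulerian circuit requires all degrees even.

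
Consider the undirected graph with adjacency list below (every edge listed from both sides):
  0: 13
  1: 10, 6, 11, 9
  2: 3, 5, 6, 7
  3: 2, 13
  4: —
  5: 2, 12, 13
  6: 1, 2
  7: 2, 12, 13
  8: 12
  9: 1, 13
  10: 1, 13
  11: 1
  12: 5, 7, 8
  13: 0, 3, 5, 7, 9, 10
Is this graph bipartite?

Color {1, 2, 4, 12, 13} black and {0, 3, 5, 6, 7, 8, 9, 10, 11} white. No edge joins two same-colored vertices, so the graph is bipartite.

Yes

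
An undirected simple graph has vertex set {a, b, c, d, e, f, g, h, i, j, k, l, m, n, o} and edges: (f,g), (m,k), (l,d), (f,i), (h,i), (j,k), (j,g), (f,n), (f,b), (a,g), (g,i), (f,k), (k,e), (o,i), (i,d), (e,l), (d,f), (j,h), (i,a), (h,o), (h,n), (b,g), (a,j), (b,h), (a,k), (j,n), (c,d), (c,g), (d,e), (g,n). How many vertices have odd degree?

8

Degrees: a:4, b:3, c:2, d:5, e:3, f:6, g:7, h:5, i:6, j:5, k:5, l:2, m:1, n:4, o:2
Odd-degree vertices: b, d, e, g, h, j, k, m.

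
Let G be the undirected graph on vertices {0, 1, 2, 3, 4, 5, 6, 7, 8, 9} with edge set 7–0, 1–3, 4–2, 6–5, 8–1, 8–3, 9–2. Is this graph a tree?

No

The graph has 10 vertices and 7 edges.
It is not connected, so it is not a tree.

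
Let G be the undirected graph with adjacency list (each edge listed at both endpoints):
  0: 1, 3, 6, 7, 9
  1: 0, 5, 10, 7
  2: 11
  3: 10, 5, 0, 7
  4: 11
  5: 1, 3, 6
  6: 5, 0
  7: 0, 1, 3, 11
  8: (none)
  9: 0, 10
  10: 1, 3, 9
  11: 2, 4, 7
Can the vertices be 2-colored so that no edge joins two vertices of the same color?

1-0-7-1 is an odd cycle (length 3), and a bipartite graph can contain only even cycles.

No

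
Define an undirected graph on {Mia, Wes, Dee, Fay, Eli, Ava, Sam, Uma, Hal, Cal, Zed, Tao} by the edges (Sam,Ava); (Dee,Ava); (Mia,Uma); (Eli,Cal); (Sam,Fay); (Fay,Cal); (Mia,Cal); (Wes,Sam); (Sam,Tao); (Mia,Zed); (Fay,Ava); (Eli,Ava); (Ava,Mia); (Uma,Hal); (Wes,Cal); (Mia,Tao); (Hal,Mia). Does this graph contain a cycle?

|V| = 12, |E| = 17, number of components = 1.
One cycle is Ava-Eli-Cal-Wes-Sam-Ava.

Yes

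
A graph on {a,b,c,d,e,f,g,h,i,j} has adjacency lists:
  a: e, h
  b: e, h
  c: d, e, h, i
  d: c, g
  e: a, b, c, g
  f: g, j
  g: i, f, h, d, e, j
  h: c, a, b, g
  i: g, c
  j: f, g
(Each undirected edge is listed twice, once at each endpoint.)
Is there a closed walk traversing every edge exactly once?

Degrees: a:2, b:2, c:4, d:2, e:4, f:2, g:6, h:4, i:2, j:2
All degrees are even and the non-isolated vertices are connected — an Eulerian circuit exists.

Yes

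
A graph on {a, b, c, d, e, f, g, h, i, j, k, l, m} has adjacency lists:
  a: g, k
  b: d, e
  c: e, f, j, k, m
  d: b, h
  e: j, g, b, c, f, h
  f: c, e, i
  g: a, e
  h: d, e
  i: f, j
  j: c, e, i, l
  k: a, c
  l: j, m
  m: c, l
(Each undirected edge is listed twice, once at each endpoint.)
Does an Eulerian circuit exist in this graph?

Degrees: a:2, b:2, c:5, d:2, e:6, f:3, g:2, h:2, i:2, j:4, k:2, l:2, m:2
Vertices with odd degree: c, f. An Eulerian circuit requires all degrees even.

No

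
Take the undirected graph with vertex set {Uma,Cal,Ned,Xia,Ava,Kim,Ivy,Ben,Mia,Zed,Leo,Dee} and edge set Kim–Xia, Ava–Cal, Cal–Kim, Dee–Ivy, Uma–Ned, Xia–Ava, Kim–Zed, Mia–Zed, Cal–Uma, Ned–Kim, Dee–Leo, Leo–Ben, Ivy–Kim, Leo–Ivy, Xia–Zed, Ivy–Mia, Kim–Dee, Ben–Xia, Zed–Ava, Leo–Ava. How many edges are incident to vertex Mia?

Neighbors of Mia: Ivy, Zed.

2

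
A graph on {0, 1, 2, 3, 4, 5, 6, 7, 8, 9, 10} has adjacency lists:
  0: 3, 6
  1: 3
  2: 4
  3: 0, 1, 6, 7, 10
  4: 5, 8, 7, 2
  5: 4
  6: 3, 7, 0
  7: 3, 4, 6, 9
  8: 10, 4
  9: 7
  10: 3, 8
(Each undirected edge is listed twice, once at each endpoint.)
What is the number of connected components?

1

Component: {0, 1, 2, 3, 4, 5, 6, 7, 8, 9, 10}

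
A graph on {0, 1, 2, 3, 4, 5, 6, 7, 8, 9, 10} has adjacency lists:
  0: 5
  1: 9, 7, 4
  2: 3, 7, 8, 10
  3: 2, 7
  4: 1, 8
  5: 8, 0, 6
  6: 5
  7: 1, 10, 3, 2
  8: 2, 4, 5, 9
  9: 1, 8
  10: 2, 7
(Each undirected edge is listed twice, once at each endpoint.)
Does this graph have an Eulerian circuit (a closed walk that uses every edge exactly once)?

Degrees: 0:1, 1:3, 2:4, 3:2, 4:2, 5:3, 6:1, 7:4, 8:4, 9:2, 10:2
Vertices with odd degree: 0, 1, 5, 6. An Eulerian circuit requires all degrees even.

No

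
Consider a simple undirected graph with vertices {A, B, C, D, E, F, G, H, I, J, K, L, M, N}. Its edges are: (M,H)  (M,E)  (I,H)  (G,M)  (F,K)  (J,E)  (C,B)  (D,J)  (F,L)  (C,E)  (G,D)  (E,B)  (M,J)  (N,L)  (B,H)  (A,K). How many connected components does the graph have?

Component: {A, F, K, L, N}
Component: {B, C, D, E, G, H, I, J, M}

2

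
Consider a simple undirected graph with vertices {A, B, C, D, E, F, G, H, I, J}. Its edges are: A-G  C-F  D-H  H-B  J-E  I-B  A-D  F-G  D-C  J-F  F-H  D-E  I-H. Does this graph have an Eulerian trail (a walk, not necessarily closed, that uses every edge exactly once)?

Degrees: A:2, B:2, C:2, D:4, E:2, F:4, G:2, H:4, I:2, J:2
Odd-degree vertices: none (0 total).
The non-isolated vertices are connected and exactly 0 have odd degree, so an Eulerian trail exists.

Yes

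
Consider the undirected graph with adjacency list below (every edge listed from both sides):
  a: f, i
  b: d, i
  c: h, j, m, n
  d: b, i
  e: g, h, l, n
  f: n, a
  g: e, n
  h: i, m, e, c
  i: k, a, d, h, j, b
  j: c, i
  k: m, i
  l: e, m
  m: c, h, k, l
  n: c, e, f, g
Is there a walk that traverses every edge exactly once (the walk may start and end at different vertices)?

Degrees: a:2, b:2, c:4, d:2, e:4, f:2, g:2, h:4, i:6, j:2, k:2, l:2, m:4, n:4
Odd-degree vertices: none (0 total).
With 0 odd-degree vertices and all edges in one connected piece, an Eulerian trail exists.

Yes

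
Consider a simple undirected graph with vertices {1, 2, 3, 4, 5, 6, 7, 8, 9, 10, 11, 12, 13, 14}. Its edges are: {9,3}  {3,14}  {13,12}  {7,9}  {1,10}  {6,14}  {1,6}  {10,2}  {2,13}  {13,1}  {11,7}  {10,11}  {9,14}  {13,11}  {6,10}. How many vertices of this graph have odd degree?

6

Degrees: 1:3, 2:2, 3:2, 4:0, 5:0, 6:3, 7:2, 8:0, 9:3, 10:4, 11:3, 12:1, 13:4, 14:3
Odd-degree vertices: 1, 6, 9, 11, 12, 14.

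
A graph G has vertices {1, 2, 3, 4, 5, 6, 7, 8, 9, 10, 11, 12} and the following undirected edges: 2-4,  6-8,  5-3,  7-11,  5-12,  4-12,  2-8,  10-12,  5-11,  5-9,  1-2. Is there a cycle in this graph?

No

The graph has 12 vertices, 11 edges, and 1 connected component.
A forest on 12 vertices with 1 component has exactly 11 edges, which matches — so no cycle.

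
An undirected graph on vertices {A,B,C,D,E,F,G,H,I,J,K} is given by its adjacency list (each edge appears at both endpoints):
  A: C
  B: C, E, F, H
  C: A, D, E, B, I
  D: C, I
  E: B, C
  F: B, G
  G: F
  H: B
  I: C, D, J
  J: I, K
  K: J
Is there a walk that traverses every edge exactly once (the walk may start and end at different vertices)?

No

Degrees: A:1, B:4, C:5, D:2, E:2, F:2, G:1, H:1, I:3, J:2, K:1
Odd-degree vertices: A, C, G, H, I, K (6 total).
An Eulerian trail requires 0 or 2 odd-degree vertices; here there are 6.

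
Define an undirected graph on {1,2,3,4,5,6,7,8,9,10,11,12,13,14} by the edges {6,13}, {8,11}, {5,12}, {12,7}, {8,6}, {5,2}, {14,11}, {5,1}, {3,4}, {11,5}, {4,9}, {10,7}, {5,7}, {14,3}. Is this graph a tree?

No

|V| = 14, |E| = 14.
Connected but with 14 > 13 edges, so it has a cycle and is not a tree.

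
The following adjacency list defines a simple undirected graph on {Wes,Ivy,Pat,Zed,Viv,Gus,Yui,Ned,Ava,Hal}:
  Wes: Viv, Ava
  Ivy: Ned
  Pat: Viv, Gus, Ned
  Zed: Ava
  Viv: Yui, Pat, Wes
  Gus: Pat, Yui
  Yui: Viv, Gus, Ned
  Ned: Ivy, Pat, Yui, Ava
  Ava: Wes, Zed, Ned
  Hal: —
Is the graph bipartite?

No

Wes-Viv-Yui-Ned-Ava-Wes is an odd cycle (length 5), and a bipartite graph can contain only even cycles.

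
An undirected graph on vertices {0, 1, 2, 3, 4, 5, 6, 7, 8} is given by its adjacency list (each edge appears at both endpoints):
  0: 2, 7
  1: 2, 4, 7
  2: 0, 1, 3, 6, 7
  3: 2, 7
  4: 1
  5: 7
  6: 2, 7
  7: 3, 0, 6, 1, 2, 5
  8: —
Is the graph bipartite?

No

The cycle 0-2-7-0 has length 3, which is odd, so the graph is not bipartite.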